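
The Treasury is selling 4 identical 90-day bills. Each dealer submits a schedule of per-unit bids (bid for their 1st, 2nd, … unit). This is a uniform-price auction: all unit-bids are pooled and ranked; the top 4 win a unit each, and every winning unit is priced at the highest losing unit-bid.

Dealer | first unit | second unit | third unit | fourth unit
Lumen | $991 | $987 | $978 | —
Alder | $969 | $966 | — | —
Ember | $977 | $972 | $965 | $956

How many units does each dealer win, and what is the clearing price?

Merging the schedules and taking the best 4: 991 (Lumen-1), 987 (Lumen-2), 978 (Lumen-3), 977 (Ember-1)
Highest rejected unit-bid = $972.
Allocation: Ember 1, Lumen 3.

Ember 1, Lumen 3; clearing price $972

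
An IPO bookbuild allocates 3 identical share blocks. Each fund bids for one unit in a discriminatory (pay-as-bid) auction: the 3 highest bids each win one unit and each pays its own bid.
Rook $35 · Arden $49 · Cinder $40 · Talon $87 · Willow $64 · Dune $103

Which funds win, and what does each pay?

Sorting: 103 (Dune), 87 (Talon), 64 (Willow), 49 (Arden), 40 (Cinder), …
The 3 highest are Dune, Talon, Willow.
Each winner pays its own bid: Dune $103, Talon $87, Willow $64.

Dune $103, Talon $87, Willow $64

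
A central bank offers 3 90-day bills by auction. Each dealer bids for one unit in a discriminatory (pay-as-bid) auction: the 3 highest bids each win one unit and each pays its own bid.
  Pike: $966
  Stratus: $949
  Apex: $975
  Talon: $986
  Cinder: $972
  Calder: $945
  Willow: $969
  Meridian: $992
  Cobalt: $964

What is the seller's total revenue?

Ordering the bids: 992 (Meridian), 986 (Talon), 975 (Apex), 972 (Cinder), 969 (Willow), …
Top 3: Meridian, Talon, Apex.
Total revenue = 992 + 986 + 975 = $2,953.

Total revenue: $2,953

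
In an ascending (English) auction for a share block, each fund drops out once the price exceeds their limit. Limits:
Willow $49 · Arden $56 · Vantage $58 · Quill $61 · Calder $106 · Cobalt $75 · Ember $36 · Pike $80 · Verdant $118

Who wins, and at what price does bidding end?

Limits ranked: 118 (Verdant) > 106 (Calder) > 80 (Pike) > 75 (Cobalt) > 61 (Quill) > 58 (Vantage) > …
Bidding ends when Calder exits at $106; Verdant takes it.

Verdant wins at $106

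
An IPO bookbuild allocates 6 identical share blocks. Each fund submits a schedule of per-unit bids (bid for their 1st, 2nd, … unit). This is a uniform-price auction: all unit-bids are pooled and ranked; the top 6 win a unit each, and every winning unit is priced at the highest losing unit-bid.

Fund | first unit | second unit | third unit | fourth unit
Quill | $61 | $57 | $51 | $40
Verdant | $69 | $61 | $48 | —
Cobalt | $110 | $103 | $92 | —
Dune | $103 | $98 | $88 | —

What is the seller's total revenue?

Total revenue: $414

Pooled unit-bids ranked (top 6): 110 (Cobalt-1), 103 (Cobalt-2), 103 (Dune-1), 98 (Dune-2), 92 (Cobalt-3), 88 (Dune-3)
First bid not allocated: $69.
Allocation: Cobalt 3, Dune 3. Every unit priced at $69.
Revenue = 6 × 69 = $414.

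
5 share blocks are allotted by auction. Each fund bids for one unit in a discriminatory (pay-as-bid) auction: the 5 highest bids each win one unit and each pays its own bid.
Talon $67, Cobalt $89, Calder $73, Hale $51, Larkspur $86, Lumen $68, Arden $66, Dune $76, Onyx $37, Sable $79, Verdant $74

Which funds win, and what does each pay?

Cobalt $89, Larkspur $86, Sable $79, Dune $76, Verdant $74

Sorting: 89 (Cobalt), 86 (Larkspur), 79 (Sable), 76 (Dune), 74 (Verdant), 73 (Calder), 68 (Lumen), …
The 5 highest are Cobalt, Larkspur, Sable, Dune, Verdant.
Each winner pays its own bid: Cobalt $89, Larkspur $86, Sable $79, Dune $76, Verdant $74.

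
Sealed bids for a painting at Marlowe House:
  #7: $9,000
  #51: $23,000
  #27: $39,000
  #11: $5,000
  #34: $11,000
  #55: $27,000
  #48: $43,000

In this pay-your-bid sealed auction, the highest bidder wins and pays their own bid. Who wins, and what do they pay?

#48 pays $43,000

Pay-your-bid sealed auction: the highest bidder wins and pays their own bid.
Bids in order: 43,000 (#48) > 39,000 (#27) > 27,000 (#55) > 23,000 (#51) > 11,000 (#34) > 9,000 (#7) > …
#48 has the highest bid and pays exactly that: $43,000.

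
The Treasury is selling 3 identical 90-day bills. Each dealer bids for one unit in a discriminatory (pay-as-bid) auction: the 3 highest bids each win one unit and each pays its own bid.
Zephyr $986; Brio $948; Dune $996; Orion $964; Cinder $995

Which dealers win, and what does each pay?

Dune $996, Cinder $995, Zephyr $986

Bids ranked high→low: 996 (Dune), 995 (Cinder), 986 (Zephyr), 964 (Orion), 948 (Brio)
Top 3: Dune, Cinder, Zephyr.
Each winner pays its own bid: Dune $996, Cinder $995, Zephyr $986.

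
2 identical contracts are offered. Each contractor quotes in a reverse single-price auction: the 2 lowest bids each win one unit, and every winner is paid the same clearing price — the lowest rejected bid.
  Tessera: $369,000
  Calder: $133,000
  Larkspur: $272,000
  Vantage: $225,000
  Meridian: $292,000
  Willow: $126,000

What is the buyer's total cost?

Total cost: $450,000

Sorting: 126,000 (Willow), 133,000 (Calder), 225,000 (Vantage), 272,000 (Larkspur), …
The 2 lowest are Willow, Calder.
Lowest unsuccessful bid: $225,000 → clearing price.
Total cost = 2 × $225,000 = $450,000.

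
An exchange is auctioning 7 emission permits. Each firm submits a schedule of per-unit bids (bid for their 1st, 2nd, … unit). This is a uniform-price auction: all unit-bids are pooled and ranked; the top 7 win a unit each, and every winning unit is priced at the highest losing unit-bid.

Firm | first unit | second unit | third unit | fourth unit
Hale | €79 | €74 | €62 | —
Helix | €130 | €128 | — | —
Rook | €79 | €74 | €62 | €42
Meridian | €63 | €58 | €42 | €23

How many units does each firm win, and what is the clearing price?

Hale 2, Helix 2, Meridian 1, Rook 2; clearing price €62

Pooled unit-bids ranked (top 7): 130 (Helix-1), 128 (Helix-2), 79 (Hale-1), 79 (Rook-1), 74 (Hale-2), 74 (Rook-2), 63 (Meridian-1)
Highest rejected unit-bid = €62.
Allocation: Hale 2, Helix 2, Meridian 1, Rook 2.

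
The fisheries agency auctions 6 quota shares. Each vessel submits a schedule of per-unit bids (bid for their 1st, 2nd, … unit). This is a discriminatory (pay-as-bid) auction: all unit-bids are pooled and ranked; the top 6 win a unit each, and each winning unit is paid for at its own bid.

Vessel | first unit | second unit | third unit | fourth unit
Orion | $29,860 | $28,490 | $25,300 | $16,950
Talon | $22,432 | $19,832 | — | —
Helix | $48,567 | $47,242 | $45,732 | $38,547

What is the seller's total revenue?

Pooled unit-bids ranked (top 6): 48,567 (Helix-1), 47,242 (Helix-2), 45,732 (Helix-3), 38,547 (Helix-4), 29,860 (Orion-1), 28,490 (Orion-2)
Next rejected bid: $25,300 (not a price — pay-as-bid).
Each winning unit pays its own bid.
Revenue = 48,567 + 47,242 + 45,732 + 38,547 + 29,860 + 28,490 = $238,438.

Total revenue: $238,438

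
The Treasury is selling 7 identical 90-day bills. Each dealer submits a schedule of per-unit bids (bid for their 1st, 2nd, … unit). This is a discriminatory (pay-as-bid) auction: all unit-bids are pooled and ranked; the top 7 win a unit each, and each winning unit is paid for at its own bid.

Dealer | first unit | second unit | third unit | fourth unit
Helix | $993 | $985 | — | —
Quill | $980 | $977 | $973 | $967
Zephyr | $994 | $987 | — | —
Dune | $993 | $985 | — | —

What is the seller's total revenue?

Total revenue: $6,917

Pooled unit-bids ranked (top 7): 994 (Zephyr-1), 993 (Helix-1), 993 (Dune-1), 987 (Zephyr-2), 985 (Helix-2), 985 (Dune-2), 980 (Quill-1)
Next rejected bid: $977 (not a price — pay-as-bid).
Each winning unit pays its own bid.
Revenue = 994 + 993 + 993 + 987 + 985 + 985 + 980 = $6,917.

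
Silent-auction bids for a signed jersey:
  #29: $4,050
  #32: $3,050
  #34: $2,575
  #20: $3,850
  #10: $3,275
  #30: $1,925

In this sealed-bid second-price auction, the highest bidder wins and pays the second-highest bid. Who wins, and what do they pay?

#29 pays $3,850

Bids in order: 4,050 (#29) > 3,850 (#20) > 3,275 (#10) > 3,050 (#32) > 2,575 (#34) > 1,925 (#30)
#29 wins with the highest bid; price is set by the runner-up at $3,850.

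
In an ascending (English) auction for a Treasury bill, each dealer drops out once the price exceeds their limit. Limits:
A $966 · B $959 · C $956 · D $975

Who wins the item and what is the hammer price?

D wins at $966

Limits in order: 975 (D) > 966 (A) > 959 (B) > 956 (C)
Bidding ends when A exits at $966; D takes it.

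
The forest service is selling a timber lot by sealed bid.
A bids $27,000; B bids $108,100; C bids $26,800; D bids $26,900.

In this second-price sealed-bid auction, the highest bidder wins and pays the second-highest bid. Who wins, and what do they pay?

B pays $27,000

Bids in order: 108,100 (B) > 27,000 (A) > 26,900 (D) > 26,800 (C)
Second-price: B pays A's bid of $27,000.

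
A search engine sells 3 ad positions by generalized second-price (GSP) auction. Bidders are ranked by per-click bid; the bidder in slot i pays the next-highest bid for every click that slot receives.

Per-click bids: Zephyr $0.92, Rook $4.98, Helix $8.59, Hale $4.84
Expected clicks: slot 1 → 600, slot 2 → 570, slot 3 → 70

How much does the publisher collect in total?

Sorting advertisers: $8.59 (Helix) > $4.98 (Rook) > $4.84 (Hale) > $0.92 (Zephyr)
Slot 1: Helix pays $4.98 × 600 = $2988.00
Slot 2: Rook pays $4.84 × 570 = $2758.80
Slot 3: Hale pays $0.92 × 70 = $64.40
Total = $5811.20

Total revenue: $5811.20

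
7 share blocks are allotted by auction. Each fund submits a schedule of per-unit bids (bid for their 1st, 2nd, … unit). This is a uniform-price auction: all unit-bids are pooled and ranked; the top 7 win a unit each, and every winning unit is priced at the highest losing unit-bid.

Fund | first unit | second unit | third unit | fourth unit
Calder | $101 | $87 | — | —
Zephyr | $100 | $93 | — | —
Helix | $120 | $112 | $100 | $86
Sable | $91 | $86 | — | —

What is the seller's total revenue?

Merging the schedules and taking the best 7: 120 (Helix-1), 112 (Helix-2), 101 (Calder-1), 100 (Zephyr-1), 100 (Helix-3), 93 (Zephyr-2), 91 (Sable-1)
Highest rejected unit-bid = $87.
Allocation: Calder 1, Helix 3, Sable 1, Zephyr 2. Every unit priced at $87.
Revenue = 7 × 87 = $609.

Total revenue: $609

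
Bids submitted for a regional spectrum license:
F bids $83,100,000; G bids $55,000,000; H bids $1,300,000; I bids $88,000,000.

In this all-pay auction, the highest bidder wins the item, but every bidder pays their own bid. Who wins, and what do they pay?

I pays $88,000,000

All-pay auction: the highest bidder wins the item, but every bidder pays their own bid.
Bids in order: 88,000,000 (I) > 83,100,000 (F) > 55,000,000 (G) > 1,300,000 (H)
I is highest and takes the item; every bidder forfeits their bid.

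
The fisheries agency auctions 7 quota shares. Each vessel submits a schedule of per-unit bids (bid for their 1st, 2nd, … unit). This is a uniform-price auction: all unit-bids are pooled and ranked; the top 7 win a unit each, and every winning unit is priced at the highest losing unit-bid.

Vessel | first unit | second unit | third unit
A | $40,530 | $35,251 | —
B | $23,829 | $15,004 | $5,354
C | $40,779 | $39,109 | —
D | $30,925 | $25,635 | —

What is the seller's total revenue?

Merging the schedules and taking the best 7: 40,779 (C-1), 40,530 (A-1), 39,109 (C-2), 35,251 (A-2), 30,925 (D-1), 25,635 (D-2), 23,829 (B-1)
Highest rejected unit-bid = $15,004.
Allocation: A 2, B 1, C 2, D 2. Every unit priced at $15,004.
Revenue = 7 × 15,004 = $105,028.

Total revenue: $105,028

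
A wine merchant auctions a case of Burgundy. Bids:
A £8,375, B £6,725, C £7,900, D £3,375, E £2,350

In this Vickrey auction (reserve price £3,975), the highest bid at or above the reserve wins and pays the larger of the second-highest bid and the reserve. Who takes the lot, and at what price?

Vickrey auction (reserve price £3,975): the highest bid at or above the reserve wins and pays the larger of the second-highest bid and the reserve.
Bids in order: 8,375 (A) > 7,900 (C) > 6,725 (B) > 3,375 (D) > 2,350 (E)
A has the top bid at or above the reserve (£8,375).
max(second-highest £7,900, reserve £3,975) = £7,900; the reserve does not bind.

A pays £7,900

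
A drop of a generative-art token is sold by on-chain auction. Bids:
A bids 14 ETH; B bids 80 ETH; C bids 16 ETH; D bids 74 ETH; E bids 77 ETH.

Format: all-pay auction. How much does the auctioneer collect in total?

Bids in order: 80 (B) > 77 (E) > 74 (D) > 16 (C) > 14 (A)
Every bidder forfeits their bid regardless of winning.
Revenue = 14 + 80 + 16 + 74 + 77 = 261 ETH.

Total revenue: 261 ETH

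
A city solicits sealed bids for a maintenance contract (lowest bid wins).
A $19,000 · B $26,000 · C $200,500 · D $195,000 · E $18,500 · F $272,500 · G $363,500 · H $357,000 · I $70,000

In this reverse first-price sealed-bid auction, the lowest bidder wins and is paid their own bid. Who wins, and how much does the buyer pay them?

E is paid $18,500

Bids in order: 18,500 (E) < 19,000 (A) < 26,000 (B) < 70,000 (I) < 195,000 (D) < 200,500 (C) < …
First-price: E is paid what they bid, $18,500.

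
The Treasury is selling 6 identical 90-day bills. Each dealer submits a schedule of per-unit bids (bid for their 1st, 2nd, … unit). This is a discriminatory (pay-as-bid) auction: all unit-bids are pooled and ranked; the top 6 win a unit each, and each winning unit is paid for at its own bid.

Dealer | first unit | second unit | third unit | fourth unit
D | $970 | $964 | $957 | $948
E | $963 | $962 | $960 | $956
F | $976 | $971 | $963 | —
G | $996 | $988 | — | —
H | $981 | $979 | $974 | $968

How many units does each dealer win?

Pooled unit-bids ranked (top 6): 996 (G-1), 988 (G-2), 981 (H-1), 979 (H-2), 976 (F-1), 974 (H-3)
Next rejected bid: $971 (not a price — pay-as-bid).
Allocation: F 1, G 2, H 3.

F 1, G 2, H 3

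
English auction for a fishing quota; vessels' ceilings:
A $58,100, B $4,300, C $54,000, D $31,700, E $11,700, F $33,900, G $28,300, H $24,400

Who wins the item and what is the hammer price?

Limits in order: 58,100 (A) > 54,000 (C) > 33,900 (F) > 31,700 (D) > 28,300 (G) > 24,400 (H) > …
C is the last rival to drop out, at $54,000; A remains and wins at that price.

A wins at $54,000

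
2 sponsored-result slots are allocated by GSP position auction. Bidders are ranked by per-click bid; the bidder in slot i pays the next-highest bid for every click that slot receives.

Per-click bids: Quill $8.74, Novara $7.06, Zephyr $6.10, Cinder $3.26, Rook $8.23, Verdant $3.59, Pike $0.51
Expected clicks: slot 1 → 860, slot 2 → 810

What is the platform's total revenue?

Total revenue: $12796.40

Ranked by bid: $8.74 (Quill) > $8.23 (Rook) > $7.06 (Novara) > …
Slot 1: Quill pays $8.23 × 860 = $7077.80
Slot 2: Rook pays $7.06 × 810 = $5718.60
Total = $12796.40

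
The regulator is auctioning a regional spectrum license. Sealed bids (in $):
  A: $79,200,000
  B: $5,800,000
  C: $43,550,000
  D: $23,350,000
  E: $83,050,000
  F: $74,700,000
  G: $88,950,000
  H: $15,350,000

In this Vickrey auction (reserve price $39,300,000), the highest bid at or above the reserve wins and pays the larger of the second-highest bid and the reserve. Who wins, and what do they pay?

G pays $83,050,000

Sorting bids: 88,950,000 (G) > 83,050,000 (E) > 79,200,000 (A) > 74,700,000 (F) > 43,550,000 (C) > 23,350,000 (D) > …
G has the top bid at or above the reserve ($88,950,000).
max(second-highest $83,050,000, reserve $39,300,000) = $83,050,000; the reserve does not bind.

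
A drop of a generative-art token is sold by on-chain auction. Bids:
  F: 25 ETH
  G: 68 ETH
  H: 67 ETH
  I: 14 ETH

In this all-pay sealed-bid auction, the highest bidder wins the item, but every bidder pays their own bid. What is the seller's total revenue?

All-pay sealed-bid auction: the highest bidder wins the item, but every bidder pays their own bid.
Bids ranked: 68 (G) > 67 (H) > 25 (F) > 14 (I)
G wins with the top bid; all bids are sunk regardless.
Every bidder forfeits their bid regardless of winning.
Revenue = 25 + 68 + 67 + 14 = 174 ETH.

Total revenue: 174 ETH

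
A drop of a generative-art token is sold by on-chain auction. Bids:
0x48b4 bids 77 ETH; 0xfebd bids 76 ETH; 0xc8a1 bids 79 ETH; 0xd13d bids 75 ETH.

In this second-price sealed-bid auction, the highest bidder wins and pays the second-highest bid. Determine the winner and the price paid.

0xc8a1 pays 77 ETH

Rule: the highest bidder wins and pays the second-highest bid.
Bids ranked: 79 (0xc8a1) > 77 (0x48b4) > 76 (0xfebd) > 75 (0xd13d)
0xc8a1 wins with the highest bid; price is set by the runner-up at 77 ETH.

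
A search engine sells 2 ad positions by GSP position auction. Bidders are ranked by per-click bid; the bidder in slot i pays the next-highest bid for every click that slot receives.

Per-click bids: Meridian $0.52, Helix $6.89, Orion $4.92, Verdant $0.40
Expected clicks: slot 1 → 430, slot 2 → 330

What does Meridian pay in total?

Meridian pays $0.00

Per-click bids in order: $6.89 (Helix) > $4.92 (Orion) > $0.52 (Meridian) > …
Meridian ranks below slot 2 → no slot, pays nothing.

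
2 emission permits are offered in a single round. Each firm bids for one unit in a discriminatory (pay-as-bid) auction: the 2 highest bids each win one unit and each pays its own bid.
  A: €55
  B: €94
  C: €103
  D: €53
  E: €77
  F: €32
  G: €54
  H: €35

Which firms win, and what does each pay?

C €103, B €94

Ordering the bids: 103 (C), 94 (B), 77 (E), 55 (A), …
Top 2: C, B.
Each winner pays its own bid: C €103, B €94.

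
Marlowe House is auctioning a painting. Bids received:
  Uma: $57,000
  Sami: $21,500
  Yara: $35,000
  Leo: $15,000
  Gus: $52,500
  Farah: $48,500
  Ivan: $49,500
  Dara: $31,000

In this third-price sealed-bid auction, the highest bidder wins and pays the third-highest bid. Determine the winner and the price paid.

Third-price sealed-bid auction: the highest bidder wins and pays the third-highest bid.
Bids ranked: 57,000 (Uma) > 52,500 (Gus) > 49,500 (Ivan) > 48,500 (Farah) > 35,000 (Yara) > 31,000 (Dara) > …
Uma wins; payment is bid #3 in the ranking = $49,500.

Uma pays $49,500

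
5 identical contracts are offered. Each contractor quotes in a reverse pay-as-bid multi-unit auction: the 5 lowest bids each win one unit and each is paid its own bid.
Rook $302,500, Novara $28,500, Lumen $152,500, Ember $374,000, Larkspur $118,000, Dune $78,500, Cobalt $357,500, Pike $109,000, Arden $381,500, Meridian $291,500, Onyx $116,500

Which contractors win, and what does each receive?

Novara $28,500, Dune $78,500, Pike $109,000, Onyx $116,500, Larkspur $118,000

Bids ranked low→high: 28,500 (Novara), 78,500 (Dune), 109,000 (Pike), 116,500 (Onyx), 118,000 (Larkspur), 152,500 (Lumen), 291,500 (Meridian), …
Winners (5 units): Novara, Dune, Pike, Onyx, Larkspur.
Each winner is paid its own bid: Novara $28,500, Dune $78,500, Pike $109,000, Onyx $116,500, Larkspur $118,000.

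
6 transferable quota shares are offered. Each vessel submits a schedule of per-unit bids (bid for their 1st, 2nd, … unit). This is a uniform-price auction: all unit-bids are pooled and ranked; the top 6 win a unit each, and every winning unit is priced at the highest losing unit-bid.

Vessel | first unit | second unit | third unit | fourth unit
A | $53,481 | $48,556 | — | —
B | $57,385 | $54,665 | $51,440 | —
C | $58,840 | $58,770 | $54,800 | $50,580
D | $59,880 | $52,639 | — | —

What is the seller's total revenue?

Total revenue: $320,886

Merging the schedules and taking the best 6: 59,880 (D-1), 58,840 (C-1), 58,770 (C-2), 57,385 (B-1), 54,800 (C-3), 54,665 (B-2)
Highest rejected unit-bid = $53,481.
Allocation: B 2, C 3, D 1. Every unit priced at $53,481.
Revenue = 6 × 53,481 = $320,886.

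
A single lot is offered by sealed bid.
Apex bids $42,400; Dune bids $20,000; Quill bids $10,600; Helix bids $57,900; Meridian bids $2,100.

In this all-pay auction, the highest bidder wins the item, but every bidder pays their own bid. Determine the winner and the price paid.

Sorting bids: 57,900 (Helix) > 42,400 (Apex) > 20,000 (Dune) > 10,600 (Quill) > 2,100 (Meridian)
Helix wins with the top bid; all bids are sunk regardless.

Helix pays $57,900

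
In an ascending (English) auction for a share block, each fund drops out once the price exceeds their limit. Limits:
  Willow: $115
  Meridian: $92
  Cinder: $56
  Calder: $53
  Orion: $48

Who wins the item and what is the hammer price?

Willow wins at $92

Open ascending-bid auction: the price rises until one bidder remains; the winner pays the price at which the last rival dropped out.
Sorting limits: 115 (Willow) > 92 (Meridian) > 56 (Cinder) > 53 (Calder) > 48 (Orion)
Bidding ends when Meridian exits at $92; Willow takes it.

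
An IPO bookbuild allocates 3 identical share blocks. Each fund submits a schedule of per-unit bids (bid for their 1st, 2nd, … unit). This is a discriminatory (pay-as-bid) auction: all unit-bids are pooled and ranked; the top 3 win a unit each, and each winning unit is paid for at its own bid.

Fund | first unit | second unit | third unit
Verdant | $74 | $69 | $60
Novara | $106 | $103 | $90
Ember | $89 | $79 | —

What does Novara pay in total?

All unit-bids, highest first — top 3: 106 (Novara-1), 103 (Novara-2), 90 (Novara-3)
Next rejected bid: $89 (not a price — pay-as-bid).
Novara's winning unit-bids: 106 + 103 + 90 = $299.

Novara pays $299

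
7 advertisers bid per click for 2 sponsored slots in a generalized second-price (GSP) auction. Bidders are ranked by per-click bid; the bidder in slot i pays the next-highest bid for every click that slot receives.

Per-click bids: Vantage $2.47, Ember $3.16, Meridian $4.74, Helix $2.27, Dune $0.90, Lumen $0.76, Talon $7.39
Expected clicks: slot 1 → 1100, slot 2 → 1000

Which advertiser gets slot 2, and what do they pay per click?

Meridian; $3.16 per click

Sorting advertisers: $7.39 (Talon) > $4.74 (Meridian) > $3.16 (Ember) > …
Slot 2 goes to the second-ranked bidder, Meridian, who pays the next bid down: $3.16/click.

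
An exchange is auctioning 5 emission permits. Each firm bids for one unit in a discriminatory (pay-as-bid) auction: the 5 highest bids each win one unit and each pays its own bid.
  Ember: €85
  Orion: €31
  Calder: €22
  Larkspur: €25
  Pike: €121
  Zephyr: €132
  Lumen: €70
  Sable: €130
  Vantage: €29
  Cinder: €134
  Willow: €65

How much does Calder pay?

Sorting: 134 (Cinder), 132 (Zephyr), 130 (Sable), 121 (Pike), 85 (Ember), 70 (Lumen), 65 (Willow), …
Winners (5 units): Cinder, Zephyr, Sable, Pike, Ember.
Calder does not win → €0.

Calder pays €0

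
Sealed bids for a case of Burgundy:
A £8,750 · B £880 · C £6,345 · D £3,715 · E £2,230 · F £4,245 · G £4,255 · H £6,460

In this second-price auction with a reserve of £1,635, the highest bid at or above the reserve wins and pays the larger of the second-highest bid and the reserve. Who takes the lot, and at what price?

A pays £6,460

Sorting bids: 8,750 (A) > 6,460 (H) > 6,345 (C) > 4,255 (G) > 4,245 (F) > 3,715 (D) > …
A has the top bid at or above the reserve (£8,750).
max(second-highest £6,460, reserve £1,635) = £6,460; the reserve does not bind.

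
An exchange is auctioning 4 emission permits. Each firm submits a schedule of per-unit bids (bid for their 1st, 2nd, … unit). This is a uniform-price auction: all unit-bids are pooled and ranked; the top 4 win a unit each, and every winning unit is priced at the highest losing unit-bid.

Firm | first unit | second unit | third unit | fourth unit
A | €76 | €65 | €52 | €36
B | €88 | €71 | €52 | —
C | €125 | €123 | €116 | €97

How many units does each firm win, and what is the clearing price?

C 4; clearing price €88

Pooled unit-bids ranked (top 4): 125 (C-1), 123 (C-2), 116 (C-3), 97 (C-4)
The (k+1)-th unit-bid is €88.
Allocation: C 4.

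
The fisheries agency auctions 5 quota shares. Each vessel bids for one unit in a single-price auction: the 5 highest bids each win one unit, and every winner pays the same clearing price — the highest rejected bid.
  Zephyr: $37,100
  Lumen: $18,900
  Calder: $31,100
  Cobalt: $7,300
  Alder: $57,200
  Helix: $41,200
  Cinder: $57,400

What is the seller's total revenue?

Total revenue: $94,500

Ordering the bids: 57,400 (Cinder), 57,200 (Alder), 41,200 (Helix), 37,100 (Zephyr), 31,100 (Calder), 18,900 (Lumen), 7,300 (Cobalt)
The 5 highest are Cinder, Alder, Helix, Zephyr, Calder.
First losing bid is Lumen's $18,900, which sets the uniform price.
Total revenue = 5 × $18,900 = $94,500.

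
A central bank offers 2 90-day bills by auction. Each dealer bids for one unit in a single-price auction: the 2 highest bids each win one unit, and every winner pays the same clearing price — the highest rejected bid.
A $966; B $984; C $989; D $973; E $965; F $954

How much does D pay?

D pays $0

Sorting: 989 (C), 984 (B), 973 (D), 966 (A), …
Winners (2 units): C, B.
Clearing price = highest rejected bid = $973.
D does not win → pays $0.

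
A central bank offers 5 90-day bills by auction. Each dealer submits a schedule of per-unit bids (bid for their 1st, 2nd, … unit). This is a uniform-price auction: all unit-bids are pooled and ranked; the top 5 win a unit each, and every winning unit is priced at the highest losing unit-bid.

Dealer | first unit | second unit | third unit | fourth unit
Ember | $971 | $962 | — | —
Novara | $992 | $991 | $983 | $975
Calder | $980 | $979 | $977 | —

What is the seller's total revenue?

Total revenue: $4,885

Merging the schedules and taking the best 5: 992 (Novara-1), 991 (Novara-2), 983 (Novara-3), 980 (Calder-1), 979 (Calder-2)
Highest rejected unit-bid = $977.
Allocation: Calder 2, Novara 3. Every unit priced at $977.
Revenue = 5 × 977 = $4,885.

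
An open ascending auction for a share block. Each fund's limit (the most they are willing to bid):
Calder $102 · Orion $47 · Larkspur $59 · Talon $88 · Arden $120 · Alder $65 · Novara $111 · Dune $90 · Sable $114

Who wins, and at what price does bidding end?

Arden wins at $114

Rule: the price rises until one bidder remains; the winner pays the price at which the last rival dropped out.
Limits ranked: 120 (Arden) > 114 (Sable) > 111 (Novara) > 102 (Calder) > 90 (Dune) > 88 (Talon) > …
Bidding ends when Sable exits at $114; Arden takes it.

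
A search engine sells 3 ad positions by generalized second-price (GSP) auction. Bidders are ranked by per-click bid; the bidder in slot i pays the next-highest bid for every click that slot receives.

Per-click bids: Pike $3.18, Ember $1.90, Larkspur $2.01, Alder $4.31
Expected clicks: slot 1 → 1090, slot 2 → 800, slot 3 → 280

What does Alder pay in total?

Alder pays $3466.20

Ranked by bid: $4.31 (Alder) > $3.18 (Pike) > $2.01 (Larkspur) > $1.90 (Ember)
Alder holds slot 1 → pays next bid $3.18 × 1090 clicks = $3466.20.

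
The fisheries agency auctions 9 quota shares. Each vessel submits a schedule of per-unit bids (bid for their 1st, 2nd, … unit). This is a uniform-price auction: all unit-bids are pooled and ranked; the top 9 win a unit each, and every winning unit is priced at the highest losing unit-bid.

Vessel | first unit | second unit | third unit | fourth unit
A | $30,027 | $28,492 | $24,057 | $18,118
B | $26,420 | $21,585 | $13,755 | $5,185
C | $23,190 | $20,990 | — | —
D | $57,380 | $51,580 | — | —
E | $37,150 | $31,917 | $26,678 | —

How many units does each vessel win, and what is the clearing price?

A 3, B 1, D 2, E 3; clearing price $23,190

Pooled unit-bids ranked (top 9): 57,380 (D-1), 51,580 (D-2), 37,150 (E-1), 31,917 (E-2), 30,027 (A-1), 28,492 (A-2), 26,678 (E-3), 26,420 (B-1), 24,057 (A-3)
The (k+1)-th unit-bid is $23,190.
Allocation: A 3, B 1, D 2, E 3.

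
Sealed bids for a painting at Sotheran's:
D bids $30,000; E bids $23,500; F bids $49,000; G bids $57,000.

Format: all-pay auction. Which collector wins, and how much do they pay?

G pays $57,000

Bids ranked: 57,000 (G) > 49,000 (F) > 30,000 (D) > 23,500 (E)
G is highest and takes the item; every bidder forfeits their bid.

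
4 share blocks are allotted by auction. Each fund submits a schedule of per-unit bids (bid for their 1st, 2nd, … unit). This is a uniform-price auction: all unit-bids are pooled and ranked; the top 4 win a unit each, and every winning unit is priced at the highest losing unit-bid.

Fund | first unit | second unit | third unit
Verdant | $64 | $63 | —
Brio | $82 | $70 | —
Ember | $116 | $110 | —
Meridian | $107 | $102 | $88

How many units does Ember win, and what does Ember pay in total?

Merging the schedules and taking the best 4: 116 (Ember-1), 110 (Ember-2), 107 (Meridian-1), 102 (Meridian-2)
The (k+1)-th unit-bid is $88.
Ember wins 2 unit(s) at $88 each.

Ember: 2 units, pays $176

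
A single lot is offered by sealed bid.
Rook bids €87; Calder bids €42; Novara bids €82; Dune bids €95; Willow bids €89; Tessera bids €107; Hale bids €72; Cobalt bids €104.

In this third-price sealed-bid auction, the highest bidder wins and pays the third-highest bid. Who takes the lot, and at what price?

Third-price sealed-bid auction: the highest bidder wins and pays the third-highest bid.
Bids in order: 107 (Tessera) > 104 (Cobalt) > 95 (Dune) > 89 (Willow) > 87 (Rook) > 82 (Novara) > …
Tessera wins; payment is bid #3 in the ranking = €95.

Tessera pays €95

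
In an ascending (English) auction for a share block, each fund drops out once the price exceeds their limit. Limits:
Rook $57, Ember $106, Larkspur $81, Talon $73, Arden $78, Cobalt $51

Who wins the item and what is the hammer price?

Open ascending-bid auction: the price rises until one bidder remains; the winner pays the price at which the last rival dropped out.
Sorting limits: 106 (Ember) > 81 (Larkspur) > 78 (Arden) > 73 (Talon) > 57 (Rook) > 51 (Cobalt)
Larkspur is the last rival to drop out, at $81; Ember remains and wins at that price.

Ember wins at $81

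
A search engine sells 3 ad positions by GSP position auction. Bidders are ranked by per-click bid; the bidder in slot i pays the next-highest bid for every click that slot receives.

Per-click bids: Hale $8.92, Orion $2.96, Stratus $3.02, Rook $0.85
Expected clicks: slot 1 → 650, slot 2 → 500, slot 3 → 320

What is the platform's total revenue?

Per-click bids in order: $8.92 (Hale) > $3.02 (Stratus) > $2.96 (Orion) > $0.85 (Rook)
Slot 1: Hale pays $3.02 × 650 = $1963.00
Slot 2: Stratus pays $2.96 × 500 = $1480.00
Slot 3: Orion pays $0.85 × 320 = $272.00
Total = $3715.00

Total revenue: $3715.00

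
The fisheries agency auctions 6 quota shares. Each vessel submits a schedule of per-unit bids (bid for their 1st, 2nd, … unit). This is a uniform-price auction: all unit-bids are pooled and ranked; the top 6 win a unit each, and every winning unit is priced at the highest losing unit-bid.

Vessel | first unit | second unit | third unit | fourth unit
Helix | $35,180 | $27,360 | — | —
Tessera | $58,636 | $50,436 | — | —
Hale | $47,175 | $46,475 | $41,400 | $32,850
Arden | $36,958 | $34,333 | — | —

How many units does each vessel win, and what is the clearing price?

Merging the schedules and taking the best 6: 58,636 (Tessera-1), 50,436 (Tessera-2), 47,175 (Hale-1), 46,475 (Hale-2), 41,400 (Hale-3), 36,958 (Arden-1)
First bid not allocated: $35,180.
Allocation: Arden 1, Hale 3, Tessera 2.

Arden 1, Hale 3, Tessera 2; clearing price $35,180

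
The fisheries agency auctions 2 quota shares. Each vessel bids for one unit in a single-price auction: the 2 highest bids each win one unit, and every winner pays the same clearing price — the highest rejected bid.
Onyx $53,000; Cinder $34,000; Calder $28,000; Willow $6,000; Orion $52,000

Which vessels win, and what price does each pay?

Ordering the bids: 53,000 (Onyx), 52,000 (Orion), 34,000 (Cinder), 28,000 (Calder), …
Top 2: Onyx, Orion.
Clearing price = highest rejected bid = $34,000.

Onyx, Orion; each pays $34,000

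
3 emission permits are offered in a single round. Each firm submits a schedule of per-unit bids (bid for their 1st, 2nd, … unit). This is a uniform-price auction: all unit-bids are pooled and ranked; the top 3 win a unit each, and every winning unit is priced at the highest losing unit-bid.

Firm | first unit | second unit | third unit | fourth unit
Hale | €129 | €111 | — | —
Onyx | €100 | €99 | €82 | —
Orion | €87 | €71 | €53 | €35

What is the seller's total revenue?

Total revenue: €297

Pooled unit-bids ranked (top 3): 129 (Hale-1), 111 (Hale-2), 100 (Onyx-1)
First bid not allocated: €99.
Allocation: Hale 2, Onyx 1. Every unit priced at €99.
Revenue = 3 × 99 = €297.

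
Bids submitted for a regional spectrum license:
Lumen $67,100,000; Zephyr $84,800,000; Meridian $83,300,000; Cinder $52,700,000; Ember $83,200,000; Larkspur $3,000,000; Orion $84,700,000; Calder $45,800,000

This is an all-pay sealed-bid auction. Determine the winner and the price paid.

Zephyr pays $84,800,000

Sorting bids: 84,800,000 (Zephyr) > 84,700,000 (Orion) > 83,300,000 (Meridian) > 83,200,000 (Ember) > 67,100,000 (Lumen) > 52,700,000 (Cinder) > …
Zephyr is highest and takes the item; every bidder forfeits their bid.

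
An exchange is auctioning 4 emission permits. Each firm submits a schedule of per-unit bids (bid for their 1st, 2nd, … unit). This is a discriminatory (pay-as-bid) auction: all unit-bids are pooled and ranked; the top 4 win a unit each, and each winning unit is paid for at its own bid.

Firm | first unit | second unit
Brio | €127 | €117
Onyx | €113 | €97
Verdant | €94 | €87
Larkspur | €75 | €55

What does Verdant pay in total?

Verdant pays €0

Merging the schedules and taking the best 4: 127 (Brio-1), 117 (Brio-2), 113 (Onyx-1), 97 (Onyx-2)
Next rejected bid: €94 (not a price — pay-as-bid).
Verdant wins no units.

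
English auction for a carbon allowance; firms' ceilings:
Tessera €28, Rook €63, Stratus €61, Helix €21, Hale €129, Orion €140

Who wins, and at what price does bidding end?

Orion wins at €129

Limits in order: 140 (Orion) > 129 (Hale) > 63 (Rook) > 61 (Stratus) > 28 (Tessera) > 21 (Helix)
Hale is the last rival to drop out, at €129; Orion remains and wins at that price.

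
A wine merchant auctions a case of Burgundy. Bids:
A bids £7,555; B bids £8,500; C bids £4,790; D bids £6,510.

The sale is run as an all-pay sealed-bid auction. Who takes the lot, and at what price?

Bids in order: 8,500 (B) > 7,555 (A) > 6,510 (D) > 4,790 (C)
B wins with the top bid; all bids are sunk regardless.

B pays £8,500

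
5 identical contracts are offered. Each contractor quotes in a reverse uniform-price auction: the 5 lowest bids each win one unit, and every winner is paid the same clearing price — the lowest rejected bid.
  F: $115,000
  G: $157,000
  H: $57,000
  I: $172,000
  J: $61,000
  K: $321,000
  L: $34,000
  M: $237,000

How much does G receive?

G is paid $172,000

Ordering the bids: 34,000 (L), 57,000 (H), 61,000 (J), 115,000 (F), 157,000 (G), 172,000 (I), 237,000 (M), …
The 5 lowest are L, H, J, F, G.
Clearing price = lowest rejected bid = $172,000.
G wins → is paid $172,000.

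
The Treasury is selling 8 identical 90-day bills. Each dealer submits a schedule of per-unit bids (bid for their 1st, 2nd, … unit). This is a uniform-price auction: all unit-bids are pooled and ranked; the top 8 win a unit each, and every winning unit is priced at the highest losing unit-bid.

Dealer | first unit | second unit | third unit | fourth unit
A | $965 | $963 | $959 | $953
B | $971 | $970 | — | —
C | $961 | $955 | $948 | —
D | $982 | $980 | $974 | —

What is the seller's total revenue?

Total revenue: $7,672

All unit-bids, highest first — top 8: 982 (D-1), 980 (D-2), 974 (D-3), 971 (B-1), 970 (B-2), 965 (A-1), 963 (A-2), 961 (C-1)
Highest rejected unit-bid = $959.
Allocation: A 2, B 2, C 1, D 3. Every unit priced at $959.
Revenue = 8 × 959 = $7,672.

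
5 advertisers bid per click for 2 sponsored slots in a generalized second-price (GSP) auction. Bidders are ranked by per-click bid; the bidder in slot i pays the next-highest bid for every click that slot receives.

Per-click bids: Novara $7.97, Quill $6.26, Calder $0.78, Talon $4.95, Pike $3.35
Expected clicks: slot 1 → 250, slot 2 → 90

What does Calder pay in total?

Calder pays $0.00

Per-click bids in order: $7.97 (Novara) > $6.26 (Quill) > $4.95 (Talon) > …
Calder ranks below slot 2 → no slot, pays nothing.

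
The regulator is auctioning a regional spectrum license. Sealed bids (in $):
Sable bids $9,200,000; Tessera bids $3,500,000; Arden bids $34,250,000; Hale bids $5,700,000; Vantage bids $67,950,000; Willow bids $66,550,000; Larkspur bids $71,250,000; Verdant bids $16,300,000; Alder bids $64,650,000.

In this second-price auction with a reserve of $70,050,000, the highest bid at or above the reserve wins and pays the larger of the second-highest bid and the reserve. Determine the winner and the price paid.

Larkspur pays $70,050,000

Bids in order: 71,250,000 (Larkspur) > 67,950,000 (Vantage) > 66,550,000 (Willow) > 64,650,000 (Alder) > 34,250,000 (Arden) > 16,300,000 (Verdant) > …
Highest eligible bid: Larkspur at $71,250,000.
max(second-highest $67,950,000, reserve $70,050,000) = $70,050,000.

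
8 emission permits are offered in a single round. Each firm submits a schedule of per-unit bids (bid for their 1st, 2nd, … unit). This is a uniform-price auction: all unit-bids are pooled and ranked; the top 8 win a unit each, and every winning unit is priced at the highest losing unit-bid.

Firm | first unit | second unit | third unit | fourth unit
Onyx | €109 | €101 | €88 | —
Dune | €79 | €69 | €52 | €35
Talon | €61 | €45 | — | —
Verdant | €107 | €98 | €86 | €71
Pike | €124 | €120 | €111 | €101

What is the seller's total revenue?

All unit-bids, highest first — top 8: 124 (Pike-1), 120 (Pike-2), 111 (Pike-3), 109 (Onyx-1), 107 (Verdant-1), 101 (Onyx-2), 101 (Pike-4), 98 (Verdant-2)
Highest rejected unit-bid = €88.
Allocation: Onyx 2, Pike 4, Verdant 2. Every unit priced at €88.
Revenue = 8 × 88 = €704.

Total revenue: €704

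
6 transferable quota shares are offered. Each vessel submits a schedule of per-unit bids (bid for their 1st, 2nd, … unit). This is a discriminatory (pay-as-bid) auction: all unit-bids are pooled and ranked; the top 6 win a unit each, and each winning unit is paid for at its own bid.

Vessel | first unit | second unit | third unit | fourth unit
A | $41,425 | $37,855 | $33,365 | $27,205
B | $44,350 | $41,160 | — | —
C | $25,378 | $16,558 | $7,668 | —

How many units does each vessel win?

A 4, B 2

All unit-bids, highest first — top 6: 44,350 (B-1), 41,425 (A-1), 41,160 (B-2), 37,855 (A-2), 33,365 (A-3), 27,205 (A-4)
Next rejected bid: $25,378 (not a price — pay-as-bid).
Allocation: A 4, B 2.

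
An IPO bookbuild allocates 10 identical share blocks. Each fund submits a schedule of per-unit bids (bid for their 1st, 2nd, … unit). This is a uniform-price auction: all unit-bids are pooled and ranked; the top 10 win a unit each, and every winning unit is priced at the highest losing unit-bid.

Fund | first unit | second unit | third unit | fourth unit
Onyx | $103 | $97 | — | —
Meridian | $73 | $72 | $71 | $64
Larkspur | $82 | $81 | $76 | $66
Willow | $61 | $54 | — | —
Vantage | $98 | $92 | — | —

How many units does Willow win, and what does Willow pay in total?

Willow: 0 units, pays $0

All unit-bids, highest first — top 10: 103 (Onyx-1), 98 (Vantage-1), 97 (Onyx-2), 92 (Vantage-2), 82 (Larkspur-1), 81 (Larkspur-2), 76 (Larkspur-3), 73 (Meridian-1), 72 (Meridian-2), 71 (Meridian-3)
First bid not allocated: $66.
Willow wins 0 unit(s) at $66 each.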